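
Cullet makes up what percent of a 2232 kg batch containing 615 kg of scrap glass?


Cullet ratio = (cullet mass / total batch mass) * 100
  Ratio = 615 / 2232 * 100 = 27.55%

27.55%


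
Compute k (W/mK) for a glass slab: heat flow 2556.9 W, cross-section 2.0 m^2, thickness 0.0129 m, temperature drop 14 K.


Fourier's law rearranged: k = Q * t / (A * dT)
  Numerator = 2556.9 * 0.0129 = 32.98401
  Denominator = 2.0 * 14 = 28.0
  k = 32.98401 / 28.0 = 1.178 W/mK

1.178 W/mK


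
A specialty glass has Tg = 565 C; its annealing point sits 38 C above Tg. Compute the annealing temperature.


The annealing temperature is Tg plus the offset:
  T_anneal = 565 + 38 = 603 C

603 C


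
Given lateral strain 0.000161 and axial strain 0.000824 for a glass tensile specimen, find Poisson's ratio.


Poisson's ratio: nu = lateral strain / axial strain
  nu = 0.000161 / 0.000824 = 0.1954

0.1954


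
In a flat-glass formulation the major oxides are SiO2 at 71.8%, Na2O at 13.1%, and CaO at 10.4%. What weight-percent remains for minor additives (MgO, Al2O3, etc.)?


Sum the three major oxides:
  SiO2 + Na2O + CaO = 71.8 + 13.1 + 10.4 = 95.3%
Subtract from 100%:
  Others = 100 - 95.3 = 4.7%

4.7%


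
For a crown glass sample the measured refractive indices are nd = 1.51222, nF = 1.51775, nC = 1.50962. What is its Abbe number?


Abbe number formula: Vd = (nd - 1) / (nF - nC)
  nd - 1 = 1.51222 - 1 = 0.51222
  nF - nC = 1.51775 - 1.50962 = 0.00813
  Vd = 0.51222 / 0.00813 = 63.0

63.0


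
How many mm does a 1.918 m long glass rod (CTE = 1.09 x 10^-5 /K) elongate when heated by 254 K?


Thermal expansion formula: dL = alpha * L0 * dT
  dL = (1.09 x 10^-5) * 1.918 * 254 = 0.00531017 m
Convert to mm: 0.00531017 * 1000 = 5.3102 mm

5.3102 mm


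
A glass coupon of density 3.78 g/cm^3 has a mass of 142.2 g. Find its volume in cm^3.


Rearrange rho = m / V:
  V = m / rho
  V = 142.2 / 3.78 = 37.619 cm^3

37.619 cm^3


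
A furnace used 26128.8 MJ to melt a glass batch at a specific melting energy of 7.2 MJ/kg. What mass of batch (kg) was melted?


Rearrange E = m * s for m:
  m = E / s
  m = 26128.8 / 7.2 = 3629.0 kg

3629.0 kg


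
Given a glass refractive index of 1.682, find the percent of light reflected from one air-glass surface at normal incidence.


Fresnel reflectance at normal incidence:
  R = ((n - 1)/(n + 1))^2
  (n - 1)/(n + 1) = (1.682 - 1)/(1.682 + 1) = 0.254288
  R = 0.254288^2 = 0.0646624
  R(%) = 0.0646624 * 100 = 6.466%

6.466%


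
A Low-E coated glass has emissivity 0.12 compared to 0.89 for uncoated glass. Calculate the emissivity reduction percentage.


Percentage reduction = (1 - coated/uncoated) * 100
  Ratio = 0.12 / 0.89 = 0.1348
  Reduction = (1 - 0.1348) * 100 = 86.5%

86.5%


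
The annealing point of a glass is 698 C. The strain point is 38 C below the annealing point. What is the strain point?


Strain point = annealing point - difference:
  T_strain = 698 - 38 = 660 C

660 C


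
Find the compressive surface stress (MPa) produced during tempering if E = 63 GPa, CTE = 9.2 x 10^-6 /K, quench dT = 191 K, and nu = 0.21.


Tempering stress: sigma = E * alpha * dT / (1 - nu)
  E (MPa) = 63 * 1000 = 63000
  Numerator = 63000 * (9.2 x 10^-6) * 191 = 110.7036
  Denominator = 1 - 0.21 = 0.79
  sigma = 110.7036 / 0.79 = 140.1 MPa

140.1 MPa


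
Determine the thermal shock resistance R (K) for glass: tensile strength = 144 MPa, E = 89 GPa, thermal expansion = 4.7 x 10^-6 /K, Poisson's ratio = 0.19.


Thermal shock resistance: R = sigma * (1 - nu) / (E * alpha)
  Numerator = 144 * (1 - 0.19) = 116.64
  Denominator = 89 * 1000 * (4.7 x 10^-6) = 0.4183
  R = 116.64 / 0.4183 = 278.8 K

278.8 K


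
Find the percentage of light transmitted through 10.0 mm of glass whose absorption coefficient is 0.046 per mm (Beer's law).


Beer-Lambert law: T = exp(-alpha * thickness)
  exponent = -0.046 * 10.0 = -0.46
  T = exp(-0.46) = 0.6313
  Percentage = 0.6313 * 100 = 63.13%

63.13%


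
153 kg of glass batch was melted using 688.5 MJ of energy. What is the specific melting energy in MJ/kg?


Rearrange E = m * s for s:
  s = E / m
  s = 688.5 / 153 = 4.5 MJ/kg

4.5 MJ/kg


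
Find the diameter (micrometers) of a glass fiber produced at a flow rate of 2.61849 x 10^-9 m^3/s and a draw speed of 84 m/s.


Cross-sectional area from continuity:
  A = Q / v = 2.61849 x 10^-9 / 84 = 3.11725 x 10^-11 m^2
Diameter from circular cross-section:
  d = sqrt(4A / pi) * 10^6 (m -> um)
  d = sqrt(4 * 3.11725 x 10^-11 / pi) * 10^6 = 6.3 um

6.3 um


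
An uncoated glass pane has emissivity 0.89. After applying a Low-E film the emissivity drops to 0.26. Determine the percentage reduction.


Percentage reduction = (1 - coated/uncoated) * 100
  Ratio = 0.26 / 0.89 = 0.2921
  Reduction = (1 - 0.2921) * 100 = 70.8%

70.8%


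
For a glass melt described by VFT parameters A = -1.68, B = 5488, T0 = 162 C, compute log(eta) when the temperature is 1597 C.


VFT equation: log(eta) = A + B / (T - T0)
  T - T0 = 1597 - 162 = 1435
  B / (T - T0) = 5488 / 1435 = 3.824
  log(eta) = -1.68 + 3.824 = 2.144

2.144


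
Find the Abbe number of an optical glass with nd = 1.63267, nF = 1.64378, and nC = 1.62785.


Abbe number formula: Vd = (nd - 1) / (nF - nC)
  nd - 1 = 1.63267 - 1 = 0.63267
  nF - nC = 1.64378 - 1.62785 = 0.01593
  Vd = 0.63267 / 0.01593 = 39.72

39.72


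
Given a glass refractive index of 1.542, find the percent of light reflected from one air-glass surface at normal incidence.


Fresnel reflectance at normal incidence:
  R = ((n - 1)/(n + 1))^2
  (n - 1)/(n + 1) = (1.542 - 1)/(1.542 + 1) = 0.213218
  R = 0.213218^2 = 0.0454619
  R(%) = 0.0454619 * 100 = 4.546%

4.546%


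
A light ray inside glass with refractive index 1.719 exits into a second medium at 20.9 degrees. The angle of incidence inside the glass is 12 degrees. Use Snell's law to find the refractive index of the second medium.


Apply Snell's law: n1 * sin(theta1) = n2 * sin(theta2)
  n2 = n1 * sin(theta1) / sin(theta2)
  sin(12) = 0.207912
  sin(20.9) = 0.356738
  n2 = 1.719 * 0.207912 / 0.356738 = 1.0019

1.0019


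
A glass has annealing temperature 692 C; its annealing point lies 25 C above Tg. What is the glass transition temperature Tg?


Rearrange T_anneal = Tg + offset for Tg:
  Tg = T_anneal - offset = 692 - 25 = 667 C

667 C


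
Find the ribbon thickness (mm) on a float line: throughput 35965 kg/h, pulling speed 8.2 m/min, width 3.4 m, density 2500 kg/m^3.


Ribbon cross-section from mass balance:
  Volume rate = throughput / density = 35965 / 2500 = 14.386 m^3/h
  thickness = volume rate / (speed * 60 * width), i.e.
  thickness = throughput / (60 * speed * width * density) * 1000
  thickness = 35965 / (60 * 8.2 * 3.4 * 2500) * 1000 = 8.6 mm

8.6 mm


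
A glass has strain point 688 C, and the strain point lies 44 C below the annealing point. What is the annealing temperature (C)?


T_anneal = T_strain + gap:
  T_anneal = 688 + 44 = 732 C

732 C


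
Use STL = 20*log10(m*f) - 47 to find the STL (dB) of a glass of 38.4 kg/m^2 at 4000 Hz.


Mass law: STL = 20 * log10(m * f) - 47
  m * f = 38.4 * 4000 = 153600
  log10(153600) = 5.18639
  STL = 20 * 5.18639 - 47 = 103.7278 - 47 = 56.7 dB

56.7 dB


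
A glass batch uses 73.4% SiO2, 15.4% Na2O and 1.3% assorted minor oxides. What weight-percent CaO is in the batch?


Pieces sum to 100%:
  CaO = 100 - (SiO2 + Na2O + others)
  CaO = 100 - (73.4 + 15.4 + 1.3) = 9.9%

9.9%


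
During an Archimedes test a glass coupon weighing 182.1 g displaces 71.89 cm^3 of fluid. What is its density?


Use the definition of density:
  rho = mass / volume
  rho = 182.1 / 71.89 = 2.533 g/cm^3

2.533 g/cm^3


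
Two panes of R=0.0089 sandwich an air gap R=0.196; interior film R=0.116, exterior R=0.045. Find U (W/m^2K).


Total thermal resistance (series):
  R_total = R_in + R_glass + R_air + R_glass + R_out
  R_total = 0.116 + 0.0089 + 0.196 + 0.0089 + 0.045 = 0.3748 m^2K/W
U-value = 1 / R_total = 1 / 0.3748 = 2.668 W/m^2K

2.668 W/m^2K


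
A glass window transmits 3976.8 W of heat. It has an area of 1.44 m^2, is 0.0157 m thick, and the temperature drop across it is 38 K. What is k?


Fourier's law rearranged: k = Q * t / (A * dT)
  Numerator = 3976.8 * 0.0157 = 62.43576
  Denominator = 1.44 * 38 = 54.72
  k = 62.43576 / 54.72 = 1.141 W/mK

1.141 W/mK


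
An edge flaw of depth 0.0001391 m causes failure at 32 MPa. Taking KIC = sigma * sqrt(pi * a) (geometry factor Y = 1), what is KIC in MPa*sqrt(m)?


Fracture toughness: KIC = sigma * sqrt(pi * a)
  pi * a = pi * 0.0001391 = 0.000436996
  sqrt(pi * a) = 0.020904
  KIC = 32 * 0.020904 = 0.669 MPa*sqrt(m)

0.669 MPa*sqrt(m)


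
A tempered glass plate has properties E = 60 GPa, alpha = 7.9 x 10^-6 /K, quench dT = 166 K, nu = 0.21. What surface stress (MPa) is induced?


Tempering stress: sigma = E * alpha * dT / (1 - nu)
  E (MPa) = 60 * 1000 = 60000
  Numerator = 60000 * (7.9 x 10^-6) * 166 = 78.684
  Denominator = 1 - 0.21 = 0.79
  sigma = 78.684 / 0.79 = 99.6 MPa

99.6 MPa


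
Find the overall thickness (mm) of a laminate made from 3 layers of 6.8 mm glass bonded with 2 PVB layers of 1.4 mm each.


Total thickness = glass contribution + PVB contribution
  Glass: 3 * 6.8 = 20.4 mm
  PVB: 2 * 1.4 = 2.8 mm
  Total = 20.4 + 2.8 = 23.2 mm

23.2 mm


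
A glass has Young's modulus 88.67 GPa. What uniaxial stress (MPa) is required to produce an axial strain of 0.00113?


Rearrange E = sigma / epsilon:
  sigma = E * epsilon
  E (MPa) = 88.67 * 1000 = 88670
  sigma = 88670 * 0.00113 = 100.2 MPa

100.2 MPa


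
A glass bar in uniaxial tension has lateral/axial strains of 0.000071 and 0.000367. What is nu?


Poisson's ratio: nu = lateral strain / axial strain
  nu = 0.000071 / 0.000367 = 0.1935

0.1935


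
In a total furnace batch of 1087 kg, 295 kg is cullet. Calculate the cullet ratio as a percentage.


Cullet ratio = (cullet mass / total batch mass) * 100
  Ratio = 295 / 1087 * 100 = 27.14%

27.14%


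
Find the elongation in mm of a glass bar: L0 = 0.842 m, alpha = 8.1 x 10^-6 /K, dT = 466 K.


Thermal expansion formula: dL = alpha * L0 * dT
  dL = (8.1 x 10^-6) * 0.842 * 466 = 0.00317821 m
Convert to mm: 0.00317821 * 1000 = 3.1782 mm

3.1782 mm


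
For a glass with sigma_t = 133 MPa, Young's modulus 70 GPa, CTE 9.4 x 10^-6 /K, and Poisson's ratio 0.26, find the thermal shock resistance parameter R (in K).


Thermal shock resistance: R = sigma * (1 - nu) / (E * alpha)
  Numerator = 133 * (1 - 0.26) = 98.42
  Denominator = 70 * 1000 * (9.4 x 10^-6) = 0.658
  R = 98.42 / 0.658 = 149.6 K

149.6 K


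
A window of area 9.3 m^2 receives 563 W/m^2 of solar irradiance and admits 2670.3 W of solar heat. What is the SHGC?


Rearrange Q = Area * SHGC * Irradiance:
  SHGC = Q / (Area * Irradiance)
  SHGC = 2670.3 / (9.3 * 563) = 0.51

0.51


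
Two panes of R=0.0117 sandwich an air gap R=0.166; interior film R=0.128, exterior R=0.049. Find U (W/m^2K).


Total thermal resistance (series):
  R_total = R_in + R_glass + R_air + R_glass + R_out
  R_total = 0.128 + 0.0117 + 0.166 + 0.0117 + 0.049 = 0.3664 m^2K/W
U-value = 1 / R_total = 1 / 0.3664 = 2.729 W/m^2K

2.729 W/m^2K


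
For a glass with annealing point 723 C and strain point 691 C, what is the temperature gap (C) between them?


Gap = T_anneal - T_strain:
  gap = 723 - 691 = 32 C

32 C


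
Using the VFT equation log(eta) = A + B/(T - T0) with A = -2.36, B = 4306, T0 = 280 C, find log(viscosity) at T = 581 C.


VFT equation: log(eta) = A + B / (T - T0)
  T - T0 = 581 - 280 = 301
  B / (T - T0) = 4306 / 301 = 14.306
  log(eta) = -2.36 + 14.306 = 11.946

11.946


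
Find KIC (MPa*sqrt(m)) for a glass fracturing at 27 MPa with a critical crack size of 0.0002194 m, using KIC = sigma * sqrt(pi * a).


Fracture toughness: KIC = sigma * sqrt(pi * a)
  pi * a = pi * 0.0002194 = 0.000689265
  sqrt(pi * a) = 0.026254
  KIC = 27 * 0.026254 = 0.709 MPa*sqrt(m)

0.709 MPa*sqrt(m)


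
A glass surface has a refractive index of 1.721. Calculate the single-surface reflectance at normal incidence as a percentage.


Fresnel reflectance at normal incidence:
  R = ((n - 1)/(n + 1))^2
  (n - 1)/(n + 1) = (1.721 - 1)/(1.721 + 1) = 0.264976
  R = 0.264976^2 = 0.0702123
  R(%) = 0.0702123 * 100 = 7.021%

7.021%


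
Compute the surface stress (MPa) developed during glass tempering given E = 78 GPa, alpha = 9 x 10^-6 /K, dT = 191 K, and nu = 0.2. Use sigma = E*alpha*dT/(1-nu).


Tempering stress: sigma = E * alpha * dT / (1 - nu)
  E (MPa) = 78 * 1000 = 78000
  Numerator = 78000 * (9 x 10^-6) * 191 = 134.082
  Denominator = 1 - 0.2 = 0.8
  sigma = 134.082 / 0.8 = 167.6 MPa

167.6 MPa


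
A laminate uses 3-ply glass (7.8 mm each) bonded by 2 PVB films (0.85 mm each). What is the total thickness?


Total thickness = glass contribution + PVB contribution
  Glass: 3 * 7.8 = 23.4 mm
  PVB: 2 * 0.85 = 1.7 mm
  Total = 23.4 + 1.7 = 25.1 mm

25.1 mm


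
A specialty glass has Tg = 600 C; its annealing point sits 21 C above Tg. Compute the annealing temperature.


The annealing temperature is Tg plus the offset:
  T_anneal = 600 + 21 = 621 C

621 C


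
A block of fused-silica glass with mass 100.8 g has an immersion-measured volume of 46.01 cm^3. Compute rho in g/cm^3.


Use the definition of density:
  rho = mass / volume
  rho = 100.8 / 46.01 = 2.191 g/cm^3

2.191 g/cm^3


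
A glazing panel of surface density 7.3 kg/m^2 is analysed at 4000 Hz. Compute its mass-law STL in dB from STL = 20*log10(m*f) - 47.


Mass law: STL = 20 * log10(m * f) - 47
  m * f = 7.3 * 4000 = 29200
  log10(29200) = 4.46538
  STL = 20 * 4.46538 - 47 = 89.3076 - 47 = 42.3 dB

42.3 dB


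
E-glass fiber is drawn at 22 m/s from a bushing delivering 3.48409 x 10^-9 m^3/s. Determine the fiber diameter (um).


Cross-sectional area from continuity:
  A = Q / v = 3.48409 x 10^-9 / 22 = 1.583677 x 10^-10 m^2
Diameter from circular cross-section:
  d = sqrt(4A / pi) * 10^6 (m -> um)
  d = sqrt(4 * 1.583677 x 10^-10 / pi) * 10^6 = 14.2 um

14.2 um


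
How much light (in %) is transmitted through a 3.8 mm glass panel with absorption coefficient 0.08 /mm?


Beer-Lambert law: T = exp(-alpha * thickness)
  exponent = -0.08 * 3.8 = -0.304
  T = exp(-0.304) = 0.7379
  Percentage = 0.7379 * 100 = 73.79%

73.79%


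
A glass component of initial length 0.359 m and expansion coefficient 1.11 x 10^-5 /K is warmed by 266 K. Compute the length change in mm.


Thermal expansion formula: dL = alpha * L0 * dT
  dL = (1.11 x 10^-5) * 0.359 * 266 = 0.00105998 m
Convert to mm: 0.00105998 * 1000 = 1.06 mm

1.06 mm


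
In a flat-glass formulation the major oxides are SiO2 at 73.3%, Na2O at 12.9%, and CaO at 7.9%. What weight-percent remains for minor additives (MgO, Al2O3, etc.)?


Sum the three major oxides:
  SiO2 + Na2O + CaO = 73.3 + 12.9 + 7.9 = 94.1%
Subtract from 100%:
  Others = 100 - 94.1 = 5.9%

5.9%


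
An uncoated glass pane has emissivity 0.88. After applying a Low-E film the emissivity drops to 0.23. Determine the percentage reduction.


Percentage reduction = (1 - coated/uncoated) * 100
  Ratio = 0.23 / 0.88 = 0.2614
  Reduction = (1 - 0.2614) * 100 = 73.9%

73.9%


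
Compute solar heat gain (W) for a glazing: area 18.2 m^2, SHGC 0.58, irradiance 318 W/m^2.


Solar heat gain: Q = Area * SHGC * Irradiance
  Q = 18.2 * 0.58 * 318 = 3356.8 W

3356.8 W


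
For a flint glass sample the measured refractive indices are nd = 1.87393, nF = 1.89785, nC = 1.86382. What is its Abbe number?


Abbe number formula: Vd = (nd - 1) / (nF - nC)
  nd - 1 = 1.87393 - 1 = 0.87393
  nF - nC = 1.89785 - 1.86382 = 0.03403
  Vd = 0.87393 / 0.03403 = 25.68

25.68


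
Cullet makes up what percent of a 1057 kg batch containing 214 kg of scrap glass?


Cullet ratio = (cullet mass / total batch mass) * 100
  Ratio = 214 / 1057 * 100 = 20.25%

20.25%


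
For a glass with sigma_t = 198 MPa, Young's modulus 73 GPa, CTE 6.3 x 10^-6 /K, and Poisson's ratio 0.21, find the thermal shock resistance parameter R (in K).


Thermal shock resistance: R = sigma * (1 - nu) / (E * alpha)
  Numerator = 198 * (1 - 0.21) = 156.42
  Denominator = 73 * 1000 * (6.3 x 10^-6) = 0.4599
  R = 156.42 / 0.4599 = 340.1 K

340.1 K


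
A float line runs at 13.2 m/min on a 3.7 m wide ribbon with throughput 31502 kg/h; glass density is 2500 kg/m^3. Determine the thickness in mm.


Ribbon cross-section from mass balance:
  Volume rate = throughput / density = 31502 / 2500 = 12.6008 m^3/h
  thickness = volume rate / (speed * 60 * width), i.e.
  thickness = throughput / (60 * speed * width * density) * 1000
  thickness = 31502 / (60 * 13.2 * 3.7 * 2500) * 1000 = 4.3 mm

4.3 mm


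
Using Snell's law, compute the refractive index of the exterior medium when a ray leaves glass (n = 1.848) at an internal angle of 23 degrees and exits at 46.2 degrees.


Apply Snell's law: n1 * sin(theta1) = n2 * sin(theta2)
  n2 = n1 * sin(theta1) / sin(theta2)
  sin(23) = 0.390731
  sin(46.2) = 0.72176
  n2 = 1.848 * 0.390731 / 0.72176 = 1.0004

1.0004


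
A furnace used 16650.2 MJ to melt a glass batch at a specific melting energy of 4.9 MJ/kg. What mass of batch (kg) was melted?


Rearrange E = m * s for m:
  m = E / s
  m = 16650.2 / 4.9 = 3398.0 kg

3398.0 kg


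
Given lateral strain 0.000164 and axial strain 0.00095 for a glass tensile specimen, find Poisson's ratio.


Poisson's ratio: nu = lateral strain / axial strain
  nu = 0.000164 / 0.00095 = 0.1726

0.1726


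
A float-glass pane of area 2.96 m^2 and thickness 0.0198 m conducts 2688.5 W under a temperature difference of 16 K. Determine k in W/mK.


Fourier's law rearranged: k = Q * t / (A * dT)
  Numerator = 2688.5 * 0.0198 = 53.2323
  Denominator = 2.96 * 16 = 47.36
  k = 53.2323 / 47.36 = 1.124 W/mK

1.124 W/mK


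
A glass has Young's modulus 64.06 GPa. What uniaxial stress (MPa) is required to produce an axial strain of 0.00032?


Rearrange E = sigma / epsilon:
  sigma = E * epsilon
  E (MPa) = 64.06 * 1000 = 64060
  sigma = 64060 * 0.00032 = 20.5 MPa

20.5 MPa


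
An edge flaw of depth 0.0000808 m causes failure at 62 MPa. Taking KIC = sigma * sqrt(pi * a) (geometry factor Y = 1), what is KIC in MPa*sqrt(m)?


Fracture toughness: KIC = sigma * sqrt(pi * a)
  pi * a = pi * 0.0000808 = 0.000253841
  sqrt(pi * a) = 0.015932
  KIC = 62 * 0.015932 = 0.988 MPa*sqrt(m)

0.988 MPa*sqrt(m)


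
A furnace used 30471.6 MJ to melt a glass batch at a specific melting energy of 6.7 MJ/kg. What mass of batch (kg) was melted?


Rearrange E = m * s for m:
  m = E / s
  m = 30471.6 / 6.7 = 4548.0 kg

4548.0 kg


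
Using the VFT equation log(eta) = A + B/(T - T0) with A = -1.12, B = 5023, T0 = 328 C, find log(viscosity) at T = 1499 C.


VFT equation: log(eta) = A + B / (T - T0)
  T - T0 = 1499 - 328 = 1171
  B / (T - T0) = 5023 / 1171 = 4.289
  log(eta) = -1.12 + 4.289 = 3.169

3.169


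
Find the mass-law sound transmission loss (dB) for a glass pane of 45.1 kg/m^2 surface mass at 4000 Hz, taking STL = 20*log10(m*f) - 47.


Mass law: STL = 20 * log10(m * f) - 47
  m * f = 45.1 * 4000 = 180400
  log10(180400) = 5.25624
  STL = 20 * 5.25624 - 47 = 105.1248 - 47 = 58.1 dB

58.1 dB


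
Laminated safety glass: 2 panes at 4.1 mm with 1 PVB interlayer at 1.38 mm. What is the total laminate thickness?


Total thickness = glass contribution + PVB contribution
  Glass: 2 * 4.1 = 8.2 mm
  PVB: 1 * 1.38 = 1.38 mm
  Total = 8.2 + 1.38 = 9.58 mm

9.58 mm


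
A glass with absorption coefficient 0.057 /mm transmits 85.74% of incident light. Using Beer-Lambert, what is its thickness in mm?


Rearrange T = exp(-alpha * thickness):
  thickness = -ln(T) / alpha
  T = 85.74/100 = 0.8574
  ln(T) = -0.15385
  -ln(T) = 0.15385
  thickness = 0.15385 / 0.057 = 2.7 mm

2.7 mm


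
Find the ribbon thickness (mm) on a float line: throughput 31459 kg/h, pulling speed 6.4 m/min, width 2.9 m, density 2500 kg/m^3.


Ribbon cross-section from mass balance:
  Volume rate = throughput / density = 31459 / 2500 = 12.5836 m^3/h
  thickness = volume rate / (speed * 60 * width), i.e.
  thickness = throughput / (60 * speed * width * density) * 1000
  thickness = 31459 / (60 * 6.4 * 2.9 * 2500) * 1000 = 11.3 mm

11.3 mm


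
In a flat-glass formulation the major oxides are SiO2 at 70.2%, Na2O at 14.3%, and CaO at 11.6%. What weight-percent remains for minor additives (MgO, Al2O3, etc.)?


Sum the three major oxides:
  SiO2 + Na2O + CaO = 70.2 + 14.3 + 11.6 = 96.1%
Subtract from 100%:
  Others = 100 - 96.1 = 3.9%

3.9%


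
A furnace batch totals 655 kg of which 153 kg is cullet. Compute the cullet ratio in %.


Cullet ratio = (cullet mass / total batch mass) * 100
  Ratio = 153 / 655 * 100 = 23.36%

23.36%


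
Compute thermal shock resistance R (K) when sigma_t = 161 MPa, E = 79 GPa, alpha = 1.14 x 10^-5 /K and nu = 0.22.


Thermal shock resistance: R = sigma * (1 - nu) / (E * alpha)
  Numerator = 161 * (1 - 0.22) = 125.58
  Denominator = 79 * 1000 * (1.14 x 10^-5) = 0.9006
  R = 125.58 / 0.9006 = 139.4 K

139.4 K


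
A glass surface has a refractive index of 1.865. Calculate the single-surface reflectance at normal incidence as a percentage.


Fresnel reflectance at normal incidence:
  R = ((n - 1)/(n + 1))^2
  (n - 1)/(n + 1) = (1.865 - 1)/(1.865 + 1) = 0.30192
  R = 0.30192^2 = 0.0911557
  R(%) = 0.0911557 * 100 = 9.116%

9.116%


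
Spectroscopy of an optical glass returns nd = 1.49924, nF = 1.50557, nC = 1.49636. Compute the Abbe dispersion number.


Abbe number formula: Vd = (nd - 1) / (nF - nC)
  nd - 1 = 1.49924 - 1 = 0.49924
  nF - nC = 1.50557 - 1.49636 = 0.00921
  Vd = 0.49924 / 0.00921 = 54.21

54.21


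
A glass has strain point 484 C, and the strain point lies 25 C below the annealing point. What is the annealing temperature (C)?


T_anneal = T_strain + gap:
  T_anneal = 484 + 25 = 509 C

509 C


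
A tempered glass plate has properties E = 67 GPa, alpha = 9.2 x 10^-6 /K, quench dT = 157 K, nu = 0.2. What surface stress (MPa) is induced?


Tempering stress: sigma = E * alpha * dT / (1 - nu)
  E (MPa) = 67 * 1000 = 67000
  Numerator = 67000 * (9.2 x 10^-6) * 157 = 96.7748
  Denominator = 1 - 0.2 = 0.8
  sigma = 96.7748 / 0.8 = 121.0 MPa

121.0 MPa


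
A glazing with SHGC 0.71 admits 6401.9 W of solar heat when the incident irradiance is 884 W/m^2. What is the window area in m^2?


Rearrange Q = Area * SHGC * Irradiance:
  Area = Q / (SHGC * Irradiance)
  Area = 6401.9 / (0.71 * 884) = 10.2 m^2

10.2 m^2


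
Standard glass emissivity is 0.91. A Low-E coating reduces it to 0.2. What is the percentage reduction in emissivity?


Percentage reduction = (1 - coated/uncoated) * 100
  Ratio = 0.2 / 0.91 = 0.2198
  Reduction = (1 - 0.2198) * 100 = 78.0%

78.0%


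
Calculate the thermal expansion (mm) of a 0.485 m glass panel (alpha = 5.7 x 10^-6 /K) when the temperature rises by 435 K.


Thermal expansion formula: dL = alpha * L0 * dT
  dL = (5.7 x 10^-6) * 0.485 * 435 = 0.00120256 m
Convert to mm: 0.00120256 * 1000 = 1.2026 mm

1.2026 mm


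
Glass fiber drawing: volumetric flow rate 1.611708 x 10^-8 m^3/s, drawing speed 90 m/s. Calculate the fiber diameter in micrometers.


Cross-sectional area from continuity:
  A = Q / v = 1.611708 x 10^-8 / 90 = 1.790787 x 10^-10 m^2
Diameter from circular cross-section:
  d = sqrt(4A / pi) * 10^6 (m -> um)
  d = sqrt(4 * 1.790787 x 10^-10 / pi) * 10^6 = 15.1 um

15.1 um


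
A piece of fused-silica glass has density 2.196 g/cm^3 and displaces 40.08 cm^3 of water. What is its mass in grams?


Rearrange rho = m / V:
  m = rho * V
  m = 2.196 * 40.08 = 88.016 g

88.016 g


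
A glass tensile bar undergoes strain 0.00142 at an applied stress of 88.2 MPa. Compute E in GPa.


Young's modulus: E = stress / strain
  E = 88.2 MPa / 0.00142 = 62112.68 MPa
Convert to GPa: 62112.68 / 1000 = 62.11 GPa

62.11 GPa


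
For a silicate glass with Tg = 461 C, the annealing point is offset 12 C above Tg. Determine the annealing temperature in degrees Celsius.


The annealing temperature is Tg plus the offset:
  T_anneal = 461 + 12 = 473 C

473 C


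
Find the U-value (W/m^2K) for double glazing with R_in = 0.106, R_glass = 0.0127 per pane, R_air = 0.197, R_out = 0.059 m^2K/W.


Total thermal resistance (series):
  R_total = R_in + R_glass + R_air + R_glass + R_out
  R_total = 0.106 + 0.0127 + 0.197 + 0.0127 + 0.059 = 0.3874 m^2K/W
U-value = 1 / R_total = 1 / 0.3874 = 2.581 W/m^2K

2.581 W/m^2K


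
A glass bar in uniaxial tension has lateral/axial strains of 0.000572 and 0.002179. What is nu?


Poisson's ratio: nu = lateral strain / axial strain
  nu = 0.000572 / 0.002179 = 0.2625

0.2625


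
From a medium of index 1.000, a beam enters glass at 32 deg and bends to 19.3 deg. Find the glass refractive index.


Apply Snell's law: n1 * sin(theta1) = n2 * sin(theta2)
  n2 = n1 * sin(theta1) / sin(theta2)
  sin(32) = 0.529919
  sin(19.3) = 0.330514
  n2 = 1.000 * 0.529919 / 0.330514 = 1.6033

1.6033


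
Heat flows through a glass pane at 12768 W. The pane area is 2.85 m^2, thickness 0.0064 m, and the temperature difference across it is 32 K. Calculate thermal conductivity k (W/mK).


Fourier's law rearranged: k = Q * t / (A * dT)
  Numerator = 12768 * 0.0064 = 81.7152
  Denominator = 2.85 * 32 = 91.2
  k = 81.7152 / 91.2 = 0.896 W/mK

0.896 W/mK


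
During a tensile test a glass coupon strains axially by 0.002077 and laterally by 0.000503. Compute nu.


Poisson's ratio: nu = lateral strain / axial strain
  nu = 0.000503 / 0.002077 = 0.2422

0.2422


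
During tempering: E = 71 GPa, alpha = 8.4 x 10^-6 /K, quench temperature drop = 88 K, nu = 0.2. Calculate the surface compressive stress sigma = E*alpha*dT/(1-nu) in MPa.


Tempering stress: sigma = E * alpha * dT / (1 - nu)
  E (MPa) = 71 * 1000 = 71000
  Numerator = 71000 * (8.4 x 10^-6) * 88 = 52.4832
  Denominator = 1 - 0.2 = 0.8
  sigma = 52.4832 / 0.8 = 65.6 MPa

65.6 MPa


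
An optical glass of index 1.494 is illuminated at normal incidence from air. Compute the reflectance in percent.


Fresnel reflectance at normal incidence:
  R = ((n - 1)/(n + 1))^2
  (n - 1)/(n + 1) = (1.494 - 1)/(1.494 + 1) = 0.198075
  R = 0.198075^2 = 0.0392337
  R(%) = 0.0392337 * 100 = 3.923%

3.923%


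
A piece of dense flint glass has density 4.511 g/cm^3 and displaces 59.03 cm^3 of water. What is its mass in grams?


Rearrange rho = m / V:
  m = rho * V
  m = 4.511 * 59.03 = 266.284 g

266.284 g


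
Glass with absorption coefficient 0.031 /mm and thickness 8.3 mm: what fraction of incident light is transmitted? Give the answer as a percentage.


Beer-Lambert law: T = exp(-alpha * thickness)
  exponent = -0.031 * 8.3 = -0.2573
  T = exp(-0.2573) = 0.7731
  Percentage = 0.7731 * 100 = 77.31%

77.31%


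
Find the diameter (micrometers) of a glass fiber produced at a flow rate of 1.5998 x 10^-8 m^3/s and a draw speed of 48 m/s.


Cross-sectional area from continuity:
  A = Q / v = 1.5998 x 10^-8 / 48 = 3.332917 x 10^-10 m^2
Diameter from circular cross-section:
  d = sqrt(4A / pi) * 10^6 (m -> um)
  d = sqrt(4 * 3.332917 x 10^-10 / pi) * 10^6 = 20.6 um

20.6 um


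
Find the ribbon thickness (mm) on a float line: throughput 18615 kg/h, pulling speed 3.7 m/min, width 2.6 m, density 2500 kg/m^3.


Ribbon cross-section from mass balance:
  Volume rate = throughput / density = 18615 / 2500 = 7.446 m^3/h
  thickness = volume rate / (speed * 60 * width), i.e.
  thickness = throughput / (60 * speed * width * density) * 1000
  thickness = 18615 / (60 * 3.7 * 2.6 * 2500) * 1000 = 12.9 mm

12.9 mm


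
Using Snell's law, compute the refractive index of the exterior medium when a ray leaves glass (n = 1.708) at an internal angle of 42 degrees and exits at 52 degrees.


Apply Snell's law: n1 * sin(theta1) = n2 * sin(theta2)
  n2 = n1 * sin(theta1) / sin(theta2)
  sin(42) = 0.669131
  sin(52) = 0.788011
  n2 = 1.708 * 0.669131 / 0.788011 = 1.4503

1.4503


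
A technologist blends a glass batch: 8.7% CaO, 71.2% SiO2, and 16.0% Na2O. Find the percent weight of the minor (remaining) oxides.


Sum the three major oxides:
  SiO2 + Na2O + CaO = 71.2 + 16.0 + 8.7 = 95.9%
Subtract from 100%:
  Others = 100 - 95.9 = 4.1%

4.1%


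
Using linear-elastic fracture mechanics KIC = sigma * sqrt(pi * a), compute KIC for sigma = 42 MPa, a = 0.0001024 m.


Fracture toughness: KIC = sigma * sqrt(pi * a)
  pi * a = pi * 0.0001024 = 0.000321699
  sqrt(pi * a) = 0.017936
  KIC = 42 * 0.017936 = 0.753 MPa*sqrt(m)

0.753 MPa*sqrt(m)


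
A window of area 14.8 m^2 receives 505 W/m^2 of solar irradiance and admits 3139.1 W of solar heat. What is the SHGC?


Rearrange Q = Area * SHGC * Irradiance:
  SHGC = Q / (Area * Irradiance)
  SHGC = 3139.1 / (14.8 * 505) = 0.42

0.42


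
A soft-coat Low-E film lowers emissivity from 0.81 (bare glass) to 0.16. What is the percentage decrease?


Percentage reduction = (1 - coated/uncoated) * 100
  Ratio = 0.16 / 0.81 = 0.1975
  Reduction = (1 - 0.1975) * 100 = 80.2%

80.2%


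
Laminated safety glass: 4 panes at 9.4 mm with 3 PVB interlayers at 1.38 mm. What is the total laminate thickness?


Total thickness = glass contribution + PVB contribution
  Glass: 4 * 9.4 = 37.6 mm
  PVB: 3 * 1.38 = 4.14 mm
  Total = 37.6 + 4.14 = 41.74 mm

41.74 mm


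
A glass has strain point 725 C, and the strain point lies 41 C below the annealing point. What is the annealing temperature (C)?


T_anneal = T_strain + gap:
  T_anneal = 725 + 41 = 766 C

766 C


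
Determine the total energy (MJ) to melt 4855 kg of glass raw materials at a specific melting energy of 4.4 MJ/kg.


Total energy = mass * specific energy
  E = 4855 * 4.4 = 21362 MJ

21362 MJ


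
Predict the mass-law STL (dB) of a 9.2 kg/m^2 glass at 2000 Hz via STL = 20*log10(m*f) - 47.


Mass law: STL = 20 * log10(m * f) - 47
  m * f = 9.2 * 2000 = 18400
  log10(18400) = 4.26482
  STL = 20 * 4.26482 - 47 = 85.2964 - 47 = 38.3 dB

38.3 dB


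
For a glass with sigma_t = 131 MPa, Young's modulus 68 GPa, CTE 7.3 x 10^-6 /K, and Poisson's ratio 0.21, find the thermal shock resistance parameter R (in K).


Thermal shock resistance: R = sigma * (1 - nu) / (E * alpha)
  Numerator = 131 * (1 - 0.21) = 103.49
  Denominator = 68 * 1000 * (7.3 x 10^-6) = 0.4964
  R = 103.49 / 0.4964 = 208.5 K

208.5 K


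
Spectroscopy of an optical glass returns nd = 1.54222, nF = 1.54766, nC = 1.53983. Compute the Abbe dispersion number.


Abbe number formula: Vd = (nd - 1) / (nF - nC)
  nd - 1 = 1.54222 - 1 = 0.54222
  nF - nC = 1.54766 - 1.53983 = 0.00783
  Vd = 0.54222 / 0.00783 = 69.25

69.25


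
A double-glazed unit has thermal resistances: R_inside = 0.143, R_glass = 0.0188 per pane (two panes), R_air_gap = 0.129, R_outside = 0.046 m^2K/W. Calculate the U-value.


Total thermal resistance (series):
  R_total = R_in + R_glass + R_air + R_glass + R_out
  R_total = 0.143 + 0.0188 + 0.129 + 0.0188 + 0.046 = 0.3556 m^2K/W
U-value = 1 / R_total = 1 / 0.3556 = 2.812 W/m^2K

2.812 W/m^2K


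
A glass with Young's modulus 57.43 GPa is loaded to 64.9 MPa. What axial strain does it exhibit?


Rearrange E = sigma / epsilon:
  epsilon = sigma / E
  E (MPa) = 57.43 * 1000 = 57430
  epsilon = 64.9 / 57430 = 0.00113

0.00113


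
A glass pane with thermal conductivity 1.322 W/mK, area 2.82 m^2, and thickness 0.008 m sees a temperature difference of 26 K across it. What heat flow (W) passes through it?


Fourier's law: Q = k * A * dT / t
  Q = 1.322 * 2.82 * 26 / 0.008
  Q = 96.92904 / 0.008 = 12116.1 W

12116.1 W


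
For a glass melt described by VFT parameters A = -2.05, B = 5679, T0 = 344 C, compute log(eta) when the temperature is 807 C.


VFT equation: log(eta) = A + B / (T - T0)
  T - T0 = 807 - 344 = 463
  B / (T - T0) = 5679 / 463 = 12.266
  log(eta) = -2.05 + 12.266 = 10.216

10.216


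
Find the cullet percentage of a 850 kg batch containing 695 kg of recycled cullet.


Cullet ratio = (cullet mass / total batch mass) * 100
  Ratio = 695 / 850 * 100 = 81.76%

81.76%


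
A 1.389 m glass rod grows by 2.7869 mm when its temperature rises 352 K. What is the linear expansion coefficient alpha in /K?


Rearrange dL = alpha * L0 * dT for alpha:
  alpha = dL / (L0 * dT)
  alpha = (2.7869 / 1000) / (1.389 * 352) = 0.0000057 /K = 5.7 x 10^-6 /K

5.7 x 10^-6 /K


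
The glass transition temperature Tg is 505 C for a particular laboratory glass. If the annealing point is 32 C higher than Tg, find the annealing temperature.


The annealing temperature is Tg plus the offset:
  T_anneal = 505 + 32 = 537 C

537 C


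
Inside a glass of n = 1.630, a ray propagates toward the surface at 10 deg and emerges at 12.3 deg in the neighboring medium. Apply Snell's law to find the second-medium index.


Apply Snell's law: n1 * sin(theta1) = n2 * sin(theta2)
  n2 = n1 * sin(theta1) / sin(theta2)
  sin(10) = 0.173648
  sin(12.3) = 0.21303
  n2 = 1.630 * 0.173648 / 0.21303 = 1.3287

1.3287


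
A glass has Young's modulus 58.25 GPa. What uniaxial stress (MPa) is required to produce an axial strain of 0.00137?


Rearrange E = sigma / epsilon:
  sigma = E * epsilon
  E (MPa) = 58.25 * 1000 = 58250
  sigma = 58250 * 0.00137 = 79.8 MPa

79.8 MPa


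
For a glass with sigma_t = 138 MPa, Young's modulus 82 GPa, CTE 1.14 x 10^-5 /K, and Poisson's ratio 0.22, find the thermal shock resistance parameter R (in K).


Thermal shock resistance: R = sigma * (1 - nu) / (E * alpha)
  Numerator = 138 * (1 - 0.22) = 107.64
  Denominator = 82 * 1000 * (1.14 x 10^-5) = 0.9348
  R = 107.64 / 0.9348 = 115.1 K

115.1 K


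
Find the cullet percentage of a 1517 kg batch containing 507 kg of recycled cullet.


Cullet ratio = (cullet mass / total batch mass) * 100
  Ratio = 507 / 1517 * 100 = 33.42%

33.42%


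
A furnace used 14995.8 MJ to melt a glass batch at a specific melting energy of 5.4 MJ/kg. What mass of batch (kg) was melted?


Rearrange E = m * s for m:
  m = E / s
  m = 14995.8 / 5.4 = 2777.0 kg

2777.0 kg


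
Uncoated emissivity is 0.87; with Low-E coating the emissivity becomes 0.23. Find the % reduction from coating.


Percentage reduction = (1 - coated/uncoated) * 100
  Ratio = 0.23 / 0.87 = 0.2644
  Reduction = (1 - 0.2644) * 100 = 73.6%

73.6%


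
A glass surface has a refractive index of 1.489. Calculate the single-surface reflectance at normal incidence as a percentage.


Fresnel reflectance at normal incidence:
  R = ((n - 1)/(n + 1))^2
  (n - 1)/(n + 1) = (1.489 - 1)/(1.489 + 1) = 0.196464
  R = 0.196464^2 = 0.0385981
  R(%) = 0.0385981 * 100 = 3.86%

3.86%


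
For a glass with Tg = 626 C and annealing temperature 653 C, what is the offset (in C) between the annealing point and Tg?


Offset = T_anneal - Tg:
  offset = 653 - 626 = 27 C

27 C


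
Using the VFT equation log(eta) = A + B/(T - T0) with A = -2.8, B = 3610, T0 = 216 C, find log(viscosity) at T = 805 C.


VFT equation: log(eta) = A + B / (T - T0)
  T - T0 = 805 - 216 = 589
  B / (T - T0) = 3610 / 589 = 6.129
  log(eta) = -2.8 + 6.129 = 3.329

3.329


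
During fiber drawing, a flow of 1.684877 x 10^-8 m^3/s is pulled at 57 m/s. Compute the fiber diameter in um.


Cross-sectional area from continuity:
  A = Q / v = 1.684877 x 10^-8 / 57 = 2.955925 x 10^-10 m^2
Diameter from circular cross-section:
  d = sqrt(4A / pi) * 10^6 (m -> um)
  d = sqrt(4 * 2.955925 x 10^-10 / pi) * 10^6 = 19.4 um

19.4 um


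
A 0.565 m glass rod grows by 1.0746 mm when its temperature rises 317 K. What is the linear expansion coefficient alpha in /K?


Rearrange dL = alpha * L0 * dT for alpha:
  alpha = dL / (L0 * dT)
  alpha = (1.0746 / 1000) / (0.565 * 317) = 0.000006 /K = 6 x 10^-6 /K

6 x 10^-6 /K


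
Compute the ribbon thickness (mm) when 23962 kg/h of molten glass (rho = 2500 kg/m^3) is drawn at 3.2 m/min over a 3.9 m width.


Ribbon cross-section from mass balance:
  Volume rate = throughput / density = 23962 / 2500 = 9.5848 m^3/h
  thickness = volume rate / (speed * 60 * width), i.e.
  thickness = throughput / (60 * speed * width * density) * 1000
  thickness = 23962 / (60 * 3.2 * 3.9 * 2500) * 1000 = 12.8 mm

12.8 mm


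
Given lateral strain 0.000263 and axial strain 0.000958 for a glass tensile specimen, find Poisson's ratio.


Poisson's ratio: nu = lateral strain / axial strain
  nu = 0.000263 / 0.000958 = 0.2745

0.2745


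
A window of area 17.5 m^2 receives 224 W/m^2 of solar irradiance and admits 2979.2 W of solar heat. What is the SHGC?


Rearrange Q = Area * SHGC * Irradiance:
  SHGC = Q / (Area * Irradiance)
  SHGC = 2979.2 / (17.5 * 224) = 0.76

0.76


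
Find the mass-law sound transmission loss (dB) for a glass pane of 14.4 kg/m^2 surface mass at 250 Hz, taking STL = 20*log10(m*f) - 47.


Mass law: STL = 20 * log10(m * f) - 47
  m * f = 14.4 * 250 = 3600
  log10(3600) = 3.5563
  STL = 20 * 3.5563 - 47 = 71.126 - 47 = 24.1 dB

24.1 dB


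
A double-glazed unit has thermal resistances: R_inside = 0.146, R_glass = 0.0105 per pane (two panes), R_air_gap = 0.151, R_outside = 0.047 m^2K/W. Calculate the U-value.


Total thermal resistance (series):
  R_total = R_in + R_glass + R_air + R_glass + R_out
  R_total = 0.146 + 0.0105 + 0.151 + 0.0105 + 0.047 = 0.365 m^2K/W
U-value = 1 / R_total = 1 / 0.365 = 2.74 W/m^2K

2.74 W/m^2K


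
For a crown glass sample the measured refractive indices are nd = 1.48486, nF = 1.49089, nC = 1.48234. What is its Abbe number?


Abbe number formula: Vd = (nd - 1) / (nF - nC)
  nd - 1 = 1.48486 - 1 = 0.48486
  nF - nC = 1.49089 - 1.48234 = 0.00855
  Vd = 0.48486 / 0.00855 = 56.71

56.71


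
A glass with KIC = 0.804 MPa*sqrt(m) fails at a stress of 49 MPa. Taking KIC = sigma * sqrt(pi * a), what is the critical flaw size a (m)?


Rearrange KIC = sigma * sqrt(pi * a):
  sqrt(pi * a) = KIC / sigma
  sqrt(pi * a) = 0.804 / 49 = 0.016408
  a = (KIC / sigma)^2 / pi
  a = 0.016408^2 / pi = 0.0000857 m

0.0000857 m


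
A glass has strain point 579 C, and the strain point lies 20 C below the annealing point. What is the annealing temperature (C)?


T_anneal = T_strain + gap:
  T_anneal = 579 + 20 = 599 C

599 C


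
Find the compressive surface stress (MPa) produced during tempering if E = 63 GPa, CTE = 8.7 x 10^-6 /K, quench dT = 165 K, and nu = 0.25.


Tempering stress: sigma = E * alpha * dT / (1 - nu)
  E (MPa) = 63 * 1000 = 63000
  Numerator = 63000 * (8.7 x 10^-6) * 165 = 90.4365
  Denominator = 1 - 0.25 = 0.75
  sigma = 90.4365 / 0.75 = 120.6 MPa

120.6 MPa


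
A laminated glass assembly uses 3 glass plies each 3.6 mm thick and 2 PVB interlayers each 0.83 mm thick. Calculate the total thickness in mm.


Total thickness = glass contribution + PVB contribution
  Glass: 3 * 3.6 = 10.8 mm
  PVB: 2 * 0.83 = 1.66 mm
  Total = 10.8 + 1.66 = 12.46 mm

12.46 mm


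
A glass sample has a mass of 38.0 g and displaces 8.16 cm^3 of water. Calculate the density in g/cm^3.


Use the definition of density:
  rho = mass / volume
  rho = 38.0 / 8.16 = 4.657 g/cm^3

4.657 g/cm^3


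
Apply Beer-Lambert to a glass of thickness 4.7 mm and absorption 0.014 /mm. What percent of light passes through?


Beer-Lambert law: T = exp(-alpha * thickness)
  exponent = -0.014 * 4.7 = -0.0658
  T = exp(-0.0658) = 0.9363
  Percentage = 0.9363 * 100 = 93.63%

93.63%


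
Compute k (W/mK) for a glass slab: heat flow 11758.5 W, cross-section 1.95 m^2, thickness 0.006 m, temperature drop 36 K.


Fourier's law rearranged: k = Q * t / (A * dT)
  Numerator = 11758.5 * 0.006 = 70.551
  Denominator = 1.95 * 36 = 70.2
  k = 70.551 / 70.2 = 1.005 W/mK

1.005 W/mK


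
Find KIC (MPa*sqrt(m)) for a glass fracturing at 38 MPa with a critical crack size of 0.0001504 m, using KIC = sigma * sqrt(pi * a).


Fracture toughness: KIC = sigma * sqrt(pi * a)
  pi * a = pi * 0.0001504 = 0.000472496
  sqrt(pi * a) = 0.021737
  KIC = 38 * 0.021737 = 0.826 MPa*sqrt(m)

0.826 MPa*sqrt(m)
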